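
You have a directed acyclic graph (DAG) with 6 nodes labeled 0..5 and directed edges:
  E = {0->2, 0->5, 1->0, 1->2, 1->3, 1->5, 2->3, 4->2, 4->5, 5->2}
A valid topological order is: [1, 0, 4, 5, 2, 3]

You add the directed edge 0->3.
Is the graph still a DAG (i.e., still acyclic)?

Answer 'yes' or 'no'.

Answer: yes

Derivation:
Given toposort: [1, 0, 4, 5, 2, 3]
Position of 0: index 1; position of 3: index 5
New edge 0->3: forward
Forward edge: respects the existing order. Still a DAG, same toposort still valid.
Still a DAG? yes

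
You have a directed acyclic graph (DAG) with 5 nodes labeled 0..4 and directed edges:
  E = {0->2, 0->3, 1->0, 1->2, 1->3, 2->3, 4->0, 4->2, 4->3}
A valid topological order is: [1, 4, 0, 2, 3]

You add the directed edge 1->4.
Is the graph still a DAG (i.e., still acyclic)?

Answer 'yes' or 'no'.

Given toposort: [1, 4, 0, 2, 3]
Position of 1: index 0; position of 4: index 1
New edge 1->4: forward
Forward edge: respects the existing order. Still a DAG, same toposort still valid.
Still a DAG? yes

Answer: yes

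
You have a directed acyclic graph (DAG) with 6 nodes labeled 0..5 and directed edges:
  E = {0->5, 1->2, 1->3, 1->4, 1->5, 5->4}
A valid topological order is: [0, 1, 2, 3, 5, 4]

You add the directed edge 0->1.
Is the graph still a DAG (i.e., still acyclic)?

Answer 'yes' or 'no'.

Given toposort: [0, 1, 2, 3, 5, 4]
Position of 0: index 0; position of 1: index 1
New edge 0->1: forward
Forward edge: respects the existing order. Still a DAG, same toposort still valid.
Still a DAG? yes

Answer: yes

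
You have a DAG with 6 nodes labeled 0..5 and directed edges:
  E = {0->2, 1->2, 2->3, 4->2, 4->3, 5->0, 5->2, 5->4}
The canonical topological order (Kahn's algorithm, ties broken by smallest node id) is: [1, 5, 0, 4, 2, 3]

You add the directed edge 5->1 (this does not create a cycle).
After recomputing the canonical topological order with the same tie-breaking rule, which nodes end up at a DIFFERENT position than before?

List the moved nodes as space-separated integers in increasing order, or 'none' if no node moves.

Answer: 0 1 5

Derivation:
Old toposort: [1, 5, 0, 4, 2, 3]
Added edge 5->1
Recompute Kahn (smallest-id tiebreak):
  initial in-degrees: [1, 1, 4, 2, 1, 0]
  ready (indeg=0): [5]
  pop 5: indeg[0]->0; indeg[1]->0; indeg[2]->3; indeg[4]->0 | ready=[0, 1, 4] | order so far=[5]
  pop 0: indeg[2]->2 | ready=[1, 4] | order so far=[5, 0]
  pop 1: indeg[2]->1 | ready=[4] | order so far=[5, 0, 1]
  pop 4: indeg[2]->0; indeg[3]->1 | ready=[2] | order so far=[5, 0, 1, 4]
  pop 2: indeg[3]->0 | ready=[3] | order so far=[5, 0, 1, 4, 2]
  pop 3: no out-edges | ready=[] | order so far=[5, 0, 1, 4, 2, 3]
New canonical toposort: [5, 0, 1, 4, 2, 3]
Compare positions:
  Node 0: index 2 -> 1 (moved)
  Node 1: index 0 -> 2 (moved)
  Node 2: index 4 -> 4 (same)
  Node 3: index 5 -> 5 (same)
  Node 4: index 3 -> 3 (same)
  Node 5: index 1 -> 0 (moved)
Nodes that changed position: 0 1 5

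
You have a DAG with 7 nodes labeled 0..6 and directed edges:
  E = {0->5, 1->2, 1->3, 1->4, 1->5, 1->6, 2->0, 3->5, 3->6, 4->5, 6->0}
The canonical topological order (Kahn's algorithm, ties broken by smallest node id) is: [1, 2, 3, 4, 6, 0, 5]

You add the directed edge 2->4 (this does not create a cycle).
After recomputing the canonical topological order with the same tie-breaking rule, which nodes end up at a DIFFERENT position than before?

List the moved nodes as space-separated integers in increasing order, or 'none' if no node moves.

Answer: none

Derivation:
Old toposort: [1, 2, 3, 4, 6, 0, 5]
Added edge 2->4
Recompute Kahn (smallest-id tiebreak):
  initial in-degrees: [2, 0, 1, 1, 2, 4, 2]
  ready (indeg=0): [1]
  pop 1: indeg[2]->0; indeg[3]->0; indeg[4]->1; indeg[5]->3; indeg[6]->1 | ready=[2, 3] | order so far=[1]
  pop 2: indeg[0]->1; indeg[4]->0 | ready=[3, 4] | order so far=[1, 2]
  pop 3: indeg[5]->2; indeg[6]->0 | ready=[4, 6] | order so far=[1, 2, 3]
  pop 4: indeg[5]->1 | ready=[6] | order so far=[1, 2, 3, 4]
  pop 6: indeg[0]->0 | ready=[0] | order so far=[1, 2, 3, 4, 6]
  pop 0: indeg[5]->0 | ready=[5] | order so far=[1, 2, 3, 4, 6, 0]
  pop 5: no out-edges | ready=[] | order so far=[1, 2, 3, 4, 6, 0, 5]
New canonical toposort: [1, 2, 3, 4, 6, 0, 5]
Compare positions:
  Node 0: index 5 -> 5 (same)
  Node 1: index 0 -> 0 (same)
  Node 2: index 1 -> 1 (same)
  Node 3: index 2 -> 2 (same)
  Node 4: index 3 -> 3 (same)
  Node 5: index 6 -> 6 (same)
  Node 6: index 4 -> 4 (same)
Nodes that changed position: none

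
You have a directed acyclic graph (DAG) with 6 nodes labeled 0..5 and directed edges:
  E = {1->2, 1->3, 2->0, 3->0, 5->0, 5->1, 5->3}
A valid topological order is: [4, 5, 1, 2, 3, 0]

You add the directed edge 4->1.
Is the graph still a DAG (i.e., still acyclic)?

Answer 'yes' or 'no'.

Given toposort: [4, 5, 1, 2, 3, 0]
Position of 4: index 0; position of 1: index 2
New edge 4->1: forward
Forward edge: respects the existing order. Still a DAG, same toposort still valid.
Still a DAG? yes

Answer: yes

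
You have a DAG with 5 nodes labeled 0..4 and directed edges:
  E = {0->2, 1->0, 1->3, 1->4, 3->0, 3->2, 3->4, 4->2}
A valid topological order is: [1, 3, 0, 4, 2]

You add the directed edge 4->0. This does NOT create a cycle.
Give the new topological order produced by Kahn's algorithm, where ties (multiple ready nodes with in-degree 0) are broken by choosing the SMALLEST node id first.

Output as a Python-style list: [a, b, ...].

Answer: [1, 3, 4, 0, 2]

Derivation:
Old toposort: [1, 3, 0, 4, 2]
Added edge: 4->0
Position of 4 (3) > position of 0 (2). Must reorder: 4 must now come before 0.
Run Kahn's algorithm (break ties by smallest node id):
  initial in-degrees: [3, 0, 3, 1, 2]
  ready (indeg=0): [1]
  pop 1: indeg[0]->2; indeg[3]->0; indeg[4]->1 | ready=[3] | order so far=[1]
  pop 3: indeg[0]->1; indeg[2]->2; indeg[4]->0 | ready=[4] | order so far=[1, 3]
  pop 4: indeg[0]->0; indeg[2]->1 | ready=[0] | order so far=[1, 3, 4]
  pop 0: indeg[2]->0 | ready=[2] | order so far=[1, 3, 4, 0]
  pop 2: no out-edges | ready=[] | order so far=[1, 3, 4, 0, 2]
  Result: [1, 3, 4, 0, 2]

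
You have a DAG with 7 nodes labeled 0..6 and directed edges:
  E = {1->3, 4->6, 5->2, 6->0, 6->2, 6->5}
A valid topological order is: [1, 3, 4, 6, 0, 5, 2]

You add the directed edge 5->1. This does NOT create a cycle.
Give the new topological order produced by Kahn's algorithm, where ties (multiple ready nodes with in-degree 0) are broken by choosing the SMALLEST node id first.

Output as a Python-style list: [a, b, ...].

Old toposort: [1, 3, 4, 6, 0, 5, 2]
Added edge: 5->1
Position of 5 (5) > position of 1 (0). Must reorder: 5 must now come before 1.
Run Kahn's algorithm (break ties by smallest node id):
  initial in-degrees: [1, 1, 2, 1, 0, 1, 1]
  ready (indeg=0): [4]
  pop 4: indeg[6]->0 | ready=[6] | order so far=[4]
  pop 6: indeg[0]->0; indeg[2]->1; indeg[5]->0 | ready=[0, 5] | order so far=[4, 6]
  pop 0: no out-edges | ready=[5] | order so far=[4, 6, 0]
  pop 5: indeg[1]->0; indeg[2]->0 | ready=[1, 2] | order so far=[4, 6, 0, 5]
  pop 1: indeg[3]->0 | ready=[2, 3] | order so far=[4, 6, 0, 5, 1]
  pop 2: no out-edges | ready=[3] | order so far=[4, 6, 0, 5, 1, 2]
  pop 3: no out-edges | ready=[] | order so far=[4, 6, 0, 5, 1, 2, 3]
  Result: [4, 6, 0, 5, 1, 2, 3]

Answer: [4, 6, 0, 5, 1, 2, 3]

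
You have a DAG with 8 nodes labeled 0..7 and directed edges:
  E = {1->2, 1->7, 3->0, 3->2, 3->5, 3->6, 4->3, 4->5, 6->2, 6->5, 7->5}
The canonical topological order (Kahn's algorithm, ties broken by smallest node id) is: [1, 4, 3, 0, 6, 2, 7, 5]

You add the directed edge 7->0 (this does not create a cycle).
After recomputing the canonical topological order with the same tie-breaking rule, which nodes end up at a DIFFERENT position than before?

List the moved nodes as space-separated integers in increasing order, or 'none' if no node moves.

Answer: 0 2 6 7

Derivation:
Old toposort: [1, 4, 3, 0, 6, 2, 7, 5]
Added edge 7->0
Recompute Kahn (smallest-id tiebreak):
  initial in-degrees: [2, 0, 3, 1, 0, 4, 1, 1]
  ready (indeg=0): [1, 4]
  pop 1: indeg[2]->2; indeg[7]->0 | ready=[4, 7] | order so far=[1]
  pop 4: indeg[3]->0; indeg[5]->3 | ready=[3, 7] | order so far=[1, 4]
  pop 3: indeg[0]->1; indeg[2]->1; indeg[5]->2; indeg[6]->0 | ready=[6, 7] | order so far=[1, 4, 3]
  pop 6: indeg[2]->0; indeg[5]->1 | ready=[2, 7] | order so far=[1, 4, 3, 6]
  pop 2: no out-edges | ready=[7] | order so far=[1, 4, 3, 6, 2]
  pop 7: indeg[0]->0; indeg[5]->0 | ready=[0, 5] | order so far=[1, 4, 3, 6, 2, 7]
  pop 0: no out-edges | ready=[5] | order so far=[1, 4, 3, 6, 2, 7, 0]
  pop 5: no out-edges | ready=[] | order so far=[1, 4, 3, 6, 2, 7, 0, 5]
New canonical toposort: [1, 4, 3, 6, 2, 7, 0, 5]
Compare positions:
  Node 0: index 3 -> 6 (moved)
  Node 1: index 0 -> 0 (same)
  Node 2: index 5 -> 4 (moved)
  Node 3: index 2 -> 2 (same)
  Node 4: index 1 -> 1 (same)
  Node 5: index 7 -> 7 (same)
  Node 6: index 4 -> 3 (moved)
  Node 7: index 6 -> 5 (moved)
Nodes that changed position: 0 2 6 7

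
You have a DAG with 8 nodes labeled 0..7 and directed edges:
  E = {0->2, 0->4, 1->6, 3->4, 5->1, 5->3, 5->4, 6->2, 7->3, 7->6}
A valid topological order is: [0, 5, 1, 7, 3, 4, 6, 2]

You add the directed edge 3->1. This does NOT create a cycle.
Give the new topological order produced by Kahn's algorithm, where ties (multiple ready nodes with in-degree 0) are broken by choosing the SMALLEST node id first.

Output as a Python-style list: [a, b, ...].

Old toposort: [0, 5, 1, 7, 3, 4, 6, 2]
Added edge: 3->1
Position of 3 (4) > position of 1 (2). Must reorder: 3 must now come before 1.
Run Kahn's algorithm (break ties by smallest node id):
  initial in-degrees: [0, 2, 2, 2, 3, 0, 2, 0]
  ready (indeg=0): [0, 5, 7]
  pop 0: indeg[2]->1; indeg[4]->2 | ready=[5, 7] | order so far=[0]
  pop 5: indeg[1]->1; indeg[3]->1; indeg[4]->1 | ready=[7] | order so far=[0, 5]
  pop 7: indeg[3]->0; indeg[6]->1 | ready=[3] | order so far=[0, 5, 7]
  pop 3: indeg[1]->0; indeg[4]->0 | ready=[1, 4] | order so far=[0, 5, 7, 3]
  pop 1: indeg[6]->0 | ready=[4, 6] | order so far=[0, 5, 7, 3, 1]
  pop 4: no out-edges | ready=[6] | order so far=[0, 5, 7, 3, 1, 4]
  pop 6: indeg[2]->0 | ready=[2] | order so far=[0, 5, 7, 3, 1, 4, 6]
  pop 2: no out-edges | ready=[] | order so far=[0, 5, 7, 3, 1, 4, 6, 2]
  Result: [0, 5, 7, 3, 1, 4, 6, 2]

Answer: [0, 5, 7, 3, 1, 4, 6, 2]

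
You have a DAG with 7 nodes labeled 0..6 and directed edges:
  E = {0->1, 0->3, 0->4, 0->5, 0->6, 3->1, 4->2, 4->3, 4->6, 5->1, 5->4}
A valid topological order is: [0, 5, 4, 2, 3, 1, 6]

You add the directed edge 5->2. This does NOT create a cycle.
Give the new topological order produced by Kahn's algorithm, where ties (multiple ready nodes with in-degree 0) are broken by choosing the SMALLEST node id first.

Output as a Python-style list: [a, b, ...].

Answer: [0, 5, 4, 2, 3, 1, 6]

Derivation:
Old toposort: [0, 5, 4, 2, 3, 1, 6]
Added edge: 5->2
Position of 5 (1) < position of 2 (3). Old order still valid.
Run Kahn's algorithm (break ties by smallest node id):
  initial in-degrees: [0, 3, 2, 2, 2, 1, 2]
  ready (indeg=0): [0]
  pop 0: indeg[1]->2; indeg[3]->1; indeg[4]->1; indeg[5]->0; indeg[6]->1 | ready=[5] | order so far=[0]
  pop 5: indeg[1]->1; indeg[2]->1; indeg[4]->0 | ready=[4] | order so far=[0, 5]
  pop 4: indeg[2]->0; indeg[3]->0; indeg[6]->0 | ready=[2, 3, 6] | order so far=[0, 5, 4]
  pop 2: no out-edges | ready=[3, 6] | order so far=[0, 5, 4, 2]
  pop 3: indeg[1]->0 | ready=[1, 6] | order so far=[0, 5, 4, 2, 3]
  pop 1: no out-edges | ready=[6] | order so far=[0, 5, 4, 2, 3, 1]
  pop 6: no out-edges | ready=[] | order so far=[0, 5, 4, 2, 3, 1, 6]
  Result: [0, 5, 4, 2, 3, 1, 6]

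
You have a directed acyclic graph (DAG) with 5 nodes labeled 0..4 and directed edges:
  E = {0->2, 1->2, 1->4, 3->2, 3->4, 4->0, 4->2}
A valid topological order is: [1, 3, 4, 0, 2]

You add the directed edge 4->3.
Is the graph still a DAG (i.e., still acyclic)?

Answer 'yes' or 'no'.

Answer: no

Derivation:
Given toposort: [1, 3, 4, 0, 2]
Position of 4: index 2; position of 3: index 1
New edge 4->3: backward (u after v in old order)
Backward edge: old toposort is now invalid. Check if this creates a cycle.
Does 3 already reach 4? Reachable from 3: [0, 2, 3, 4]. YES -> cycle!
Still a DAG? no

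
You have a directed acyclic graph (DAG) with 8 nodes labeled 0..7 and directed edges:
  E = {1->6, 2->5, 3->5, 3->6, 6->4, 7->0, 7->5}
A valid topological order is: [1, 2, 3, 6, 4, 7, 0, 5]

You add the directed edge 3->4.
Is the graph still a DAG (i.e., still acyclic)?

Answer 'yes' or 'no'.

Given toposort: [1, 2, 3, 6, 4, 7, 0, 5]
Position of 3: index 2; position of 4: index 4
New edge 3->4: forward
Forward edge: respects the existing order. Still a DAG, same toposort still valid.
Still a DAG? yes

Answer: yes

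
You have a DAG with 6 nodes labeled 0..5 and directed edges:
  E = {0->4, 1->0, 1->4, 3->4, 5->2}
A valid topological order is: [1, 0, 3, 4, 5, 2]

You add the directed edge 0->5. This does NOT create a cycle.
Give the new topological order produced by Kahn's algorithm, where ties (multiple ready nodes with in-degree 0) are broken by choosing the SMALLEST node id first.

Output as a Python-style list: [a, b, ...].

Answer: [1, 0, 3, 4, 5, 2]

Derivation:
Old toposort: [1, 0, 3, 4, 5, 2]
Added edge: 0->5
Position of 0 (1) < position of 5 (4). Old order still valid.
Run Kahn's algorithm (break ties by smallest node id):
  initial in-degrees: [1, 0, 1, 0, 3, 1]
  ready (indeg=0): [1, 3]
  pop 1: indeg[0]->0; indeg[4]->2 | ready=[0, 3] | order so far=[1]
  pop 0: indeg[4]->1; indeg[5]->0 | ready=[3, 5] | order so far=[1, 0]
  pop 3: indeg[4]->0 | ready=[4, 5] | order so far=[1, 0, 3]
  pop 4: no out-edges | ready=[5] | order so far=[1, 0, 3, 4]
  pop 5: indeg[2]->0 | ready=[2] | order so far=[1, 0, 3, 4, 5]
  pop 2: no out-edges | ready=[] | order so far=[1, 0, 3, 4, 5, 2]
  Result: [1, 0, 3, 4, 5, 2]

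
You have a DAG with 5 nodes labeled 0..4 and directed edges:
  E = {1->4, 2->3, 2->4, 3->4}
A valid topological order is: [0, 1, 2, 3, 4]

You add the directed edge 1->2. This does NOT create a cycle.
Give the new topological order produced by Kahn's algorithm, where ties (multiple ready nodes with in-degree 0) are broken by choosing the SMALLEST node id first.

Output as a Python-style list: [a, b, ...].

Answer: [0, 1, 2, 3, 4]

Derivation:
Old toposort: [0, 1, 2, 3, 4]
Added edge: 1->2
Position of 1 (1) < position of 2 (2). Old order still valid.
Run Kahn's algorithm (break ties by smallest node id):
  initial in-degrees: [0, 0, 1, 1, 3]
  ready (indeg=0): [0, 1]
  pop 0: no out-edges | ready=[1] | order so far=[0]
  pop 1: indeg[2]->0; indeg[4]->2 | ready=[2] | order so far=[0, 1]
  pop 2: indeg[3]->0; indeg[4]->1 | ready=[3] | order so far=[0, 1, 2]
  pop 3: indeg[4]->0 | ready=[4] | order so far=[0, 1, 2, 3]
  pop 4: no out-edges | ready=[] | order so far=[0, 1, 2, 3, 4]
  Result: [0, 1, 2, 3, 4]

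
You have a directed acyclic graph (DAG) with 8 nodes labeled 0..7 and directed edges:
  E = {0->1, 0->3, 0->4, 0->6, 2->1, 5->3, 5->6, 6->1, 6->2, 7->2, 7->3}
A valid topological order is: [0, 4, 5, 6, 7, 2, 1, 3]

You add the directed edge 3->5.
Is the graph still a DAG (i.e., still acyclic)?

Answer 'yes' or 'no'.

Given toposort: [0, 4, 5, 6, 7, 2, 1, 3]
Position of 3: index 7; position of 5: index 2
New edge 3->5: backward (u after v in old order)
Backward edge: old toposort is now invalid. Check if this creates a cycle.
Does 5 already reach 3? Reachable from 5: [1, 2, 3, 5, 6]. YES -> cycle!
Still a DAG? no

Answer: no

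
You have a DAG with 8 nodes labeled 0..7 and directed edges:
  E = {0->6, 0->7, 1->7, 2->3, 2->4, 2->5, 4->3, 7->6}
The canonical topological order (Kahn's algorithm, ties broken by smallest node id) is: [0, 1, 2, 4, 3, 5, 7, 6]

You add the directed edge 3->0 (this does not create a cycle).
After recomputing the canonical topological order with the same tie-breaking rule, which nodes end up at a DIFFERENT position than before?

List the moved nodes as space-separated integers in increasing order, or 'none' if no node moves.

Answer: 0 1 2 3 4

Derivation:
Old toposort: [0, 1, 2, 4, 3, 5, 7, 6]
Added edge 3->0
Recompute Kahn (smallest-id tiebreak):
  initial in-degrees: [1, 0, 0, 2, 1, 1, 2, 2]
  ready (indeg=0): [1, 2]
  pop 1: indeg[7]->1 | ready=[2] | order so far=[1]
  pop 2: indeg[3]->1; indeg[4]->0; indeg[5]->0 | ready=[4, 5] | order so far=[1, 2]
  pop 4: indeg[3]->0 | ready=[3, 5] | order so far=[1, 2, 4]
  pop 3: indeg[0]->0 | ready=[0, 5] | order so far=[1, 2, 4, 3]
  pop 0: indeg[6]->1; indeg[7]->0 | ready=[5, 7] | order so far=[1, 2, 4, 3, 0]
  pop 5: no out-edges | ready=[7] | order so far=[1, 2, 4, 3, 0, 5]
  pop 7: indeg[6]->0 | ready=[6] | order so far=[1, 2, 4, 3, 0, 5, 7]
  pop 6: no out-edges | ready=[] | order so far=[1, 2, 4, 3, 0, 5, 7, 6]
New canonical toposort: [1, 2, 4, 3, 0, 5, 7, 6]
Compare positions:
  Node 0: index 0 -> 4 (moved)
  Node 1: index 1 -> 0 (moved)
  Node 2: index 2 -> 1 (moved)
  Node 3: index 4 -> 3 (moved)
  Node 4: index 3 -> 2 (moved)
  Node 5: index 5 -> 5 (same)
  Node 6: index 7 -> 7 (same)
  Node 7: index 6 -> 6 (same)
Nodes that changed position: 0 1 2 3 4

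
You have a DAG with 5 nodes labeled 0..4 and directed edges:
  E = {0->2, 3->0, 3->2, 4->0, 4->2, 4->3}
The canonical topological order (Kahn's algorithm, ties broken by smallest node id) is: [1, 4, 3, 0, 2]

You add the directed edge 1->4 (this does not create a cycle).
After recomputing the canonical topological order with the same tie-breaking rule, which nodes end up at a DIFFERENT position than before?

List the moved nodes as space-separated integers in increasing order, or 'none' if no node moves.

Answer: none

Derivation:
Old toposort: [1, 4, 3, 0, 2]
Added edge 1->4
Recompute Kahn (smallest-id tiebreak):
  initial in-degrees: [2, 0, 3, 1, 1]
  ready (indeg=0): [1]
  pop 1: indeg[4]->0 | ready=[4] | order so far=[1]
  pop 4: indeg[0]->1; indeg[2]->2; indeg[3]->0 | ready=[3] | order so far=[1, 4]
  pop 3: indeg[0]->0; indeg[2]->1 | ready=[0] | order so far=[1, 4, 3]
  pop 0: indeg[2]->0 | ready=[2] | order so far=[1, 4, 3, 0]
  pop 2: no out-edges | ready=[] | order so far=[1, 4, 3, 0, 2]
New canonical toposort: [1, 4, 3, 0, 2]
Compare positions:
  Node 0: index 3 -> 3 (same)
  Node 1: index 0 -> 0 (same)
  Node 2: index 4 -> 4 (same)
  Node 3: index 2 -> 2 (same)
  Node 4: index 1 -> 1 (same)
Nodes that changed position: none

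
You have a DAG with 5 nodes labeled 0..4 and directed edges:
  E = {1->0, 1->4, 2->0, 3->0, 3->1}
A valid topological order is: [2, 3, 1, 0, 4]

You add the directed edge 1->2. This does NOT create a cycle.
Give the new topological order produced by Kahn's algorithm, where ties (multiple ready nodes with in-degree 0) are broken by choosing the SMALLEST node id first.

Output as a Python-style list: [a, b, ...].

Answer: [3, 1, 2, 0, 4]

Derivation:
Old toposort: [2, 3, 1, 0, 4]
Added edge: 1->2
Position of 1 (2) > position of 2 (0). Must reorder: 1 must now come before 2.
Run Kahn's algorithm (break ties by smallest node id):
  initial in-degrees: [3, 1, 1, 0, 1]
  ready (indeg=0): [3]
  pop 3: indeg[0]->2; indeg[1]->0 | ready=[1] | order so far=[3]
  pop 1: indeg[0]->1; indeg[2]->0; indeg[4]->0 | ready=[2, 4] | order so far=[3, 1]
  pop 2: indeg[0]->0 | ready=[0, 4] | order so far=[3, 1, 2]
  pop 0: no out-edges | ready=[4] | order so far=[3, 1, 2, 0]
  pop 4: no out-edges | ready=[] | order so far=[3, 1, 2, 0, 4]
  Result: [3, 1, 2, 0, 4]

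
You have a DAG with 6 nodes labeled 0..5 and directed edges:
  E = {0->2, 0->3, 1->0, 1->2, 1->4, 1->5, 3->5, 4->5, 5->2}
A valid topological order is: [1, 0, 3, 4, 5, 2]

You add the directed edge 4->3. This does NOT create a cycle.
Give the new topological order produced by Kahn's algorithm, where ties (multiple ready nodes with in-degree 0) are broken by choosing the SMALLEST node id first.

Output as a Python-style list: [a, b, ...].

Old toposort: [1, 0, 3, 4, 5, 2]
Added edge: 4->3
Position of 4 (3) > position of 3 (2). Must reorder: 4 must now come before 3.
Run Kahn's algorithm (break ties by smallest node id):
  initial in-degrees: [1, 0, 3, 2, 1, 3]
  ready (indeg=0): [1]
  pop 1: indeg[0]->0; indeg[2]->2; indeg[4]->0; indeg[5]->2 | ready=[0, 4] | order so far=[1]
  pop 0: indeg[2]->1; indeg[3]->1 | ready=[4] | order so far=[1, 0]
  pop 4: indeg[3]->0; indeg[5]->1 | ready=[3] | order so far=[1, 0, 4]
  pop 3: indeg[5]->0 | ready=[5] | order so far=[1, 0, 4, 3]
  pop 5: indeg[2]->0 | ready=[2] | order so far=[1, 0, 4, 3, 5]
  pop 2: no out-edges | ready=[] | order so far=[1, 0, 4, 3, 5, 2]
  Result: [1, 0, 4, 3, 5, 2]

Answer: [1, 0, 4, 3, 5, 2]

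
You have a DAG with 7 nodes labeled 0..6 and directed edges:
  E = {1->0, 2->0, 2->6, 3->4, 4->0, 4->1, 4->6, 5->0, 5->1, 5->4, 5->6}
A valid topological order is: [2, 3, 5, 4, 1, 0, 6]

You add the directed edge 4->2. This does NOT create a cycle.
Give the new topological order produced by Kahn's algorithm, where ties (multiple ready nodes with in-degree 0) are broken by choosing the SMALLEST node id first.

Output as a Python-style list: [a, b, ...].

Answer: [3, 5, 4, 1, 2, 0, 6]

Derivation:
Old toposort: [2, 3, 5, 4, 1, 0, 6]
Added edge: 4->2
Position of 4 (3) > position of 2 (0). Must reorder: 4 must now come before 2.
Run Kahn's algorithm (break ties by smallest node id):
  initial in-degrees: [4, 2, 1, 0, 2, 0, 3]
  ready (indeg=0): [3, 5]
  pop 3: indeg[4]->1 | ready=[5] | order so far=[3]
  pop 5: indeg[0]->3; indeg[1]->1; indeg[4]->0; indeg[6]->2 | ready=[4] | order so far=[3, 5]
  pop 4: indeg[0]->2; indeg[1]->0; indeg[2]->0; indeg[6]->1 | ready=[1, 2] | order so far=[3, 5, 4]
  pop 1: indeg[0]->1 | ready=[2] | order so far=[3, 5, 4, 1]
  pop 2: indeg[0]->0; indeg[6]->0 | ready=[0, 6] | order so far=[3, 5, 4, 1, 2]
  pop 0: no out-edges | ready=[6] | order so far=[3, 5, 4, 1, 2, 0]
  pop 6: no out-edges | ready=[] | order so far=[3, 5, 4, 1, 2, 0, 6]
  Result: [3, 5, 4, 1, 2, 0, 6]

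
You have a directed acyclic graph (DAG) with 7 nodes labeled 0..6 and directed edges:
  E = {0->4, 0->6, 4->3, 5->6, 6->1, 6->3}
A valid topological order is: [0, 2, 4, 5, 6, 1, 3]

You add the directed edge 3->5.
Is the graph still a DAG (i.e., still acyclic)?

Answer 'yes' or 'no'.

Answer: no

Derivation:
Given toposort: [0, 2, 4, 5, 6, 1, 3]
Position of 3: index 6; position of 5: index 3
New edge 3->5: backward (u after v in old order)
Backward edge: old toposort is now invalid. Check if this creates a cycle.
Does 5 already reach 3? Reachable from 5: [1, 3, 5, 6]. YES -> cycle!
Still a DAG? no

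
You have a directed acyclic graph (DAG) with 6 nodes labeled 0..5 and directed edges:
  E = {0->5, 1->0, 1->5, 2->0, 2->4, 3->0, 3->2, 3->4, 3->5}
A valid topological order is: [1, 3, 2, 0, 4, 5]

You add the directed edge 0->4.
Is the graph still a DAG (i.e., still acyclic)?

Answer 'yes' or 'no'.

Given toposort: [1, 3, 2, 0, 4, 5]
Position of 0: index 3; position of 4: index 4
New edge 0->4: forward
Forward edge: respects the existing order. Still a DAG, same toposort still valid.
Still a DAG? yes

Answer: yes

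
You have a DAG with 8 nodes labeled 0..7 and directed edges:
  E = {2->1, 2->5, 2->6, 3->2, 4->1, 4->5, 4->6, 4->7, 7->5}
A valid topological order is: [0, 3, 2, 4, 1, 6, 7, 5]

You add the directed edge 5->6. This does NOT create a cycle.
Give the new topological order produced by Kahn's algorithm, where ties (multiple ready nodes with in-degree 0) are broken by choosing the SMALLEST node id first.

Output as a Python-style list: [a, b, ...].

Answer: [0, 3, 2, 4, 1, 7, 5, 6]

Derivation:
Old toposort: [0, 3, 2, 4, 1, 6, 7, 5]
Added edge: 5->6
Position of 5 (7) > position of 6 (5). Must reorder: 5 must now come before 6.
Run Kahn's algorithm (break ties by smallest node id):
  initial in-degrees: [0, 2, 1, 0, 0, 3, 3, 1]
  ready (indeg=0): [0, 3, 4]
  pop 0: no out-edges | ready=[3, 4] | order so far=[0]
  pop 3: indeg[2]->0 | ready=[2, 4] | order so far=[0, 3]
  pop 2: indeg[1]->1; indeg[5]->2; indeg[6]->2 | ready=[4] | order so far=[0, 3, 2]
  pop 4: indeg[1]->0; indeg[5]->1; indeg[6]->1; indeg[7]->0 | ready=[1, 7] | order so far=[0, 3, 2, 4]
  pop 1: no out-edges | ready=[7] | order so far=[0, 3, 2, 4, 1]
  pop 7: indeg[5]->0 | ready=[5] | order so far=[0, 3, 2, 4, 1, 7]
  pop 5: indeg[6]->0 | ready=[6] | order so far=[0, 3, 2, 4, 1, 7, 5]
  pop 6: no out-edges | ready=[] | order so far=[0, 3, 2, 4, 1, 7, 5, 6]
  Result: [0, 3, 2, 4, 1, 7, 5, 6]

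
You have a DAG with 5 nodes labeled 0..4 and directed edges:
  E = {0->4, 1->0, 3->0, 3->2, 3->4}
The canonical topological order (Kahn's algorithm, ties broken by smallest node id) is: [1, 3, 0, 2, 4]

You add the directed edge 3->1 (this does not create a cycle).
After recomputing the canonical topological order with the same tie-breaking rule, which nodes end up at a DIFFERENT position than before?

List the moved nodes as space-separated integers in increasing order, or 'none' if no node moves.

Answer: 1 3

Derivation:
Old toposort: [1, 3, 0, 2, 4]
Added edge 3->1
Recompute Kahn (smallest-id tiebreak):
  initial in-degrees: [2, 1, 1, 0, 2]
  ready (indeg=0): [3]
  pop 3: indeg[0]->1; indeg[1]->0; indeg[2]->0; indeg[4]->1 | ready=[1, 2] | order so far=[3]
  pop 1: indeg[0]->0 | ready=[0, 2] | order so far=[3, 1]
  pop 0: indeg[4]->0 | ready=[2, 4] | order so far=[3, 1, 0]
  pop 2: no out-edges | ready=[4] | order so far=[3, 1, 0, 2]
  pop 4: no out-edges | ready=[] | order so far=[3, 1, 0, 2, 4]
New canonical toposort: [3, 1, 0, 2, 4]
Compare positions:
  Node 0: index 2 -> 2 (same)
  Node 1: index 0 -> 1 (moved)
  Node 2: index 3 -> 3 (same)
  Node 3: index 1 -> 0 (moved)
  Node 4: index 4 -> 4 (same)
Nodes that changed position: 1 3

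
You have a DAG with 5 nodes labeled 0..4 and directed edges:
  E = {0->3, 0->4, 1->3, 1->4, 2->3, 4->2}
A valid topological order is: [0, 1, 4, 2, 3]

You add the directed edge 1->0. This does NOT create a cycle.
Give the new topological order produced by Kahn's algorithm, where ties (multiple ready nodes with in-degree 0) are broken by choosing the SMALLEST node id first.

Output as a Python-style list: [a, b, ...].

Answer: [1, 0, 4, 2, 3]

Derivation:
Old toposort: [0, 1, 4, 2, 3]
Added edge: 1->0
Position of 1 (1) > position of 0 (0). Must reorder: 1 must now come before 0.
Run Kahn's algorithm (break ties by smallest node id):
  initial in-degrees: [1, 0, 1, 3, 2]
  ready (indeg=0): [1]
  pop 1: indeg[0]->0; indeg[3]->2; indeg[4]->1 | ready=[0] | order so far=[1]
  pop 0: indeg[3]->1; indeg[4]->0 | ready=[4] | order so far=[1, 0]
  pop 4: indeg[2]->0 | ready=[2] | order so far=[1, 0, 4]
  pop 2: indeg[3]->0 | ready=[3] | order so far=[1, 0, 4, 2]
  pop 3: no out-edges | ready=[] | order so far=[1, 0, 4, 2, 3]
  Result: [1, 0, 4, 2, 3]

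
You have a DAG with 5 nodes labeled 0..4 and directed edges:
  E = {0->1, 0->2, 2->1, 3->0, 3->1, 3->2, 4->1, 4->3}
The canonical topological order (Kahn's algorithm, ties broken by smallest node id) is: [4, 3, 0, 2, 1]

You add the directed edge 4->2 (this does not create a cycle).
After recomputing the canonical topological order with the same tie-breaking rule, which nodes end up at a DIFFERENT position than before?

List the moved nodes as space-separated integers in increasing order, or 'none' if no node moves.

Answer: none

Derivation:
Old toposort: [4, 3, 0, 2, 1]
Added edge 4->2
Recompute Kahn (smallest-id tiebreak):
  initial in-degrees: [1, 4, 3, 1, 0]
  ready (indeg=0): [4]
  pop 4: indeg[1]->3; indeg[2]->2; indeg[3]->0 | ready=[3] | order so far=[4]
  pop 3: indeg[0]->0; indeg[1]->2; indeg[2]->1 | ready=[0] | order so far=[4, 3]
  pop 0: indeg[1]->1; indeg[2]->0 | ready=[2] | order so far=[4, 3, 0]
  pop 2: indeg[1]->0 | ready=[1] | order so far=[4, 3, 0, 2]
  pop 1: no out-edges | ready=[] | order so far=[4, 3, 0, 2, 1]
New canonical toposort: [4, 3, 0, 2, 1]
Compare positions:
  Node 0: index 2 -> 2 (same)
  Node 1: index 4 -> 4 (same)
  Node 2: index 3 -> 3 (same)
  Node 3: index 1 -> 1 (same)
  Node 4: index 0 -> 0 (same)
Nodes that changed position: none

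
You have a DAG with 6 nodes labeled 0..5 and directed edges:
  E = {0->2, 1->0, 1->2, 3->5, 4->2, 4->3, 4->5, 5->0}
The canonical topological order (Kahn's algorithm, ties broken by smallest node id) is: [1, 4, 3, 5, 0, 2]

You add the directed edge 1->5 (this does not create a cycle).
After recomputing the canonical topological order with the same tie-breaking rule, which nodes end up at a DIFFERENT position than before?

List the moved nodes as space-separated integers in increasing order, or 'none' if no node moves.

Old toposort: [1, 4, 3, 5, 0, 2]
Added edge 1->5
Recompute Kahn (smallest-id tiebreak):
  initial in-degrees: [2, 0, 3, 1, 0, 3]
  ready (indeg=0): [1, 4]
  pop 1: indeg[0]->1; indeg[2]->2; indeg[5]->2 | ready=[4] | order so far=[1]
  pop 4: indeg[2]->1; indeg[3]->0; indeg[5]->1 | ready=[3] | order so far=[1, 4]
  pop 3: indeg[5]->0 | ready=[5] | order so far=[1, 4, 3]
  pop 5: indeg[0]->0 | ready=[0] | order so far=[1, 4, 3, 5]
  pop 0: indeg[2]->0 | ready=[2] | order so far=[1, 4, 3, 5, 0]
  pop 2: no out-edges | ready=[] | order so far=[1, 4, 3, 5, 0, 2]
New canonical toposort: [1, 4, 3, 5, 0, 2]
Compare positions:
  Node 0: index 4 -> 4 (same)
  Node 1: index 0 -> 0 (same)
  Node 2: index 5 -> 5 (same)
  Node 3: index 2 -> 2 (same)
  Node 4: index 1 -> 1 (same)
  Node 5: index 3 -> 3 (same)
Nodes that changed position: none

Answer: none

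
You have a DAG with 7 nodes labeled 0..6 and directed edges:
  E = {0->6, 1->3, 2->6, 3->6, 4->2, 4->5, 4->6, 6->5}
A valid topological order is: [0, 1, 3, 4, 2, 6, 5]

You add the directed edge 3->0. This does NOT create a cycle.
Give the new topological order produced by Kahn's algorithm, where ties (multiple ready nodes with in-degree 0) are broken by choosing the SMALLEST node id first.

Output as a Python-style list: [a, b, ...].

Old toposort: [0, 1, 3, 4, 2, 6, 5]
Added edge: 3->0
Position of 3 (2) > position of 0 (0). Must reorder: 3 must now come before 0.
Run Kahn's algorithm (break ties by smallest node id):
  initial in-degrees: [1, 0, 1, 1, 0, 2, 4]
  ready (indeg=0): [1, 4]
  pop 1: indeg[3]->0 | ready=[3, 4] | order so far=[1]
  pop 3: indeg[0]->0; indeg[6]->3 | ready=[0, 4] | order so far=[1, 3]
  pop 0: indeg[6]->2 | ready=[4] | order so far=[1, 3, 0]
  pop 4: indeg[2]->0; indeg[5]->1; indeg[6]->1 | ready=[2] | order so far=[1, 3, 0, 4]
  pop 2: indeg[6]->0 | ready=[6] | order so far=[1, 3, 0, 4, 2]
  pop 6: indeg[5]->0 | ready=[5] | order so far=[1, 3, 0, 4, 2, 6]
  pop 5: no out-edges | ready=[] | order so far=[1, 3, 0, 4, 2, 6, 5]
  Result: [1, 3, 0, 4, 2, 6, 5]

Answer: [1, 3, 0, 4, 2, 6, 5]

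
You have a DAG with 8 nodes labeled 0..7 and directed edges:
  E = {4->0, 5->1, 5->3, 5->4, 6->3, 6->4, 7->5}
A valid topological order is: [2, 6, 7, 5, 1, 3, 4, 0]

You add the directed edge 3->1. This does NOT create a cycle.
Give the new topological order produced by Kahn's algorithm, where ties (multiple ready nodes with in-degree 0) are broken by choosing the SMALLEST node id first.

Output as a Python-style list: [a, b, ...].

Old toposort: [2, 6, 7, 5, 1, 3, 4, 0]
Added edge: 3->1
Position of 3 (5) > position of 1 (4). Must reorder: 3 must now come before 1.
Run Kahn's algorithm (break ties by smallest node id):
  initial in-degrees: [1, 2, 0, 2, 2, 1, 0, 0]
  ready (indeg=0): [2, 6, 7]
  pop 2: no out-edges | ready=[6, 7] | order so far=[2]
  pop 6: indeg[3]->1; indeg[4]->1 | ready=[7] | order so far=[2, 6]
  pop 7: indeg[5]->0 | ready=[5] | order so far=[2, 6, 7]
  pop 5: indeg[1]->1; indeg[3]->0; indeg[4]->0 | ready=[3, 4] | order so far=[2, 6, 7, 5]
  pop 3: indeg[1]->0 | ready=[1, 4] | order so far=[2, 6, 7, 5, 3]
  pop 1: no out-edges | ready=[4] | order so far=[2, 6, 7, 5, 3, 1]
  pop 4: indeg[0]->0 | ready=[0] | order so far=[2, 6, 7, 5, 3, 1, 4]
  pop 0: no out-edges | ready=[] | order so far=[2, 6, 7, 5, 3, 1, 4, 0]
  Result: [2, 6, 7, 5, 3, 1, 4, 0]

Answer: [2, 6, 7, 5, 3, 1, 4, 0]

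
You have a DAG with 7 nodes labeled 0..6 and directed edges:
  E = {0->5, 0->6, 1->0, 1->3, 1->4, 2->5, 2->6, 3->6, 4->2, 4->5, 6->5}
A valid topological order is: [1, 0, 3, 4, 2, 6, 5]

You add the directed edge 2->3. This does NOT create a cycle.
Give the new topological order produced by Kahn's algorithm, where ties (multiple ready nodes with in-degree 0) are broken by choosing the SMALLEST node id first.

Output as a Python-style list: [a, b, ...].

Old toposort: [1, 0, 3, 4, 2, 6, 5]
Added edge: 2->3
Position of 2 (4) > position of 3 (2). Must reorder: 2 must now come before 3.
Run Kahn's algorithm (break ties by smallest node id):
  initial in-degrees: [1, 0, 1, 2, 1, 4, 3]
  ready (indeg=0): [1]
  pop 1: indeg[0]->0; indeg[3]->1; indeg[4]->0 | ready=[0, 4] | order so far=[1]
  pop 0: indeg[5]->3; indeg[6]->2 | ready=[4] | order so far=[1, 0]
  pop 4: indeg[2]->0; indeg[5]->2 | ready=[2] | order so far=[1, 0, 4]
  pop 2: indeg[3]->0; indeg[5]->1; indeg[6]->1 | ready=[3] | order so far=[1, 0, 4, 2]
  pop 3: indeg[6]->0 | ready=[6] | order so far=[1, 0, 4, 2, 3]
  pop 6: indeg[5]->0 | ready=[5] | order so far=[1, 0, 4, 2, 3, 6]
  pop 5: no out-edges | ready=[] | order so far=[1, 0, 4, 2, 3, 6, 5]
  Result: [1, 0, 4, 2, 3, 6, 5]

Answer: [1, 0, 4, 2, 3, 6, 5]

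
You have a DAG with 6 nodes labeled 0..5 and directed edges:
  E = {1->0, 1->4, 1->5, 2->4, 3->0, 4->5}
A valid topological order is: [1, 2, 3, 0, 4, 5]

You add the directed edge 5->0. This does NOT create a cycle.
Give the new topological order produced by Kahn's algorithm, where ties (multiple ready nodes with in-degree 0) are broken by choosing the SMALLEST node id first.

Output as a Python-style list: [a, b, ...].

Answer: [1, 2, 3, 4, 5, 0]

Derivation:
Old toposort: [1, 2, 3, 0, 4, 5]
Added edge: 5->0
Position of 5 (5) > position of 0 (3). Must reorder: 5 must now come before 0.
Run Kahn's algorithm (break ties by smallest node id):
  initial in-degrees: [3, 0, 0, 0, 2, 2]
  ready (indeg=0): [1, 2, 3]
  pop 1: indeg[0]->2; indeg[4]->1; indeg[5]->1 | ready=[2, 3] | order so far=[1]
  pop 2: indeg[4]->0 | ready=[3, 4] | order so far=[1, 2]
  pop 3: indeg[0]->1 | ready=[4] | order so far=[1, 2, 3]
  pop 4: indeg[5]->0 | ready=[5] | order so far=[1, 2, 3, 4]
  pop 5: indeg[0]->0 | ready=[0] | order so far=[1, 2, 3, 4, 5]
  pop 0: no out-edges | ready=[] | order so far=[1, 2, 3, 4, 5, 0]
  Result: [1, 2, 3, 4, 5, 0]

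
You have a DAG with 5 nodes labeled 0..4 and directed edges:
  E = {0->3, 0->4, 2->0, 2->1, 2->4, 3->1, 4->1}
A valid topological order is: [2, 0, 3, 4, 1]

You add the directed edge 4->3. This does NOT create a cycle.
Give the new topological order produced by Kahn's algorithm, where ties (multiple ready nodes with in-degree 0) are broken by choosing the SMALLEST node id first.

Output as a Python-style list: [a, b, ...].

Answer: [2, 0, 4, 3, 1]

Derivation:
Old toposort: [2, 0, 3, 4, 1]
Added edge: 4->3
Position of 4 (3) > position of 3 (2). Must reorder: 4 must now come before 3.
Run Kahn's algorithm (break ties by smallest node id):
  initial in-degrees: [1, 3, 0, 2, 2]
  ready (indeg=0): [2]
  pop 2: indeg[0]->0; indeg[1]->2; indeg[4]->1 | ready=[0] | order so far=[2]
  pop 0: indeg[3]->1; indeg[4]->0 | ready=[4] | order so far=[2, 0]
  pop 4: indeg[1]->1; indeg[3]->0 | ready=[3] | order so far=[2, 0, 4]
  pop 3: indeg[1]->0 | ready=[1] | order so far=[2, 0, 4, 3]
  pop 1: no out-edges | ready=[] | order so far=[2, 0, 4, 3, 1]
  Result: [2, 0, 4, 3, 1]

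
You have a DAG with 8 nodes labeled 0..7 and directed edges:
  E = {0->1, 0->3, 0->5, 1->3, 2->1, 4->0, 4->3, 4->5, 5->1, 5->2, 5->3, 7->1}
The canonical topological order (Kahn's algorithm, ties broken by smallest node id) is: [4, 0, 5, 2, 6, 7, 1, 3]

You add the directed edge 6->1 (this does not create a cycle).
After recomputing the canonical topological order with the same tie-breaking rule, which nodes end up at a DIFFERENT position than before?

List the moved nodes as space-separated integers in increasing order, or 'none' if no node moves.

Old toposort: [4, 0, 5, 2, 6, 7, 1, 3]
Added edge 6->1
Recompute Kahn (smallest-id tiebreak):
  initial in-degrees: [1, 5, 1, 4, 0, 2, 0, 0]
  ready (indeg=0): [4, 6, 7]
  pop 4: indeg[0]->0; indeg[3]->3; indeg[5]->1 | ready=[0, 6, 7] | order so far=[4]
  pop 0: indeg[1]->4; indeg[3]->2; indeg[5]->0 | ready=[5, 6, 7] | order so far=[4, 0]
  pop 5: indeg[1]->3; indeg[2]->0; indeg[3]->1 | ready=[2, 6, 7] | order so far=[4, 0, 5]
  pop 2: indeg[1]->2 | ready=[6, 7] | order so far=[4, 0, 5, 2]
  pop 6: indeg[1]->1 | ready=[7] | order so far=[4, 0, 5, 2, 6]
  pop 7: indeg[1]->0 | ready=[1] | order so far=[4, 0, 5, 2, 6, 7]
  pop 1: indeg[3]->0 | ready=[3] | order so far=[4, 0, 5, 2, 6, 7, 1]
  pop 3: no out-edges | ready=[] | order so far=[4, 0, 5, 2, 6, 7, 1, 3]
New canonical toposort: [4, 0, 5, 2, 6, 7, 1, 3]
Compare positions:
  Node 0: index 1 -> 1 (same)
  Node 1: index 6 -> 6 (same)
  Node 2: index 3 -> 3 (same)
  Node 3: index 7 -> 7 (same)
  Node 4: index 0 -> 0 (same)
  Node 5: index 2 -> 2 (same)
  Node 6: index 4 -> 4 (same)
  Node 7: index 5 -> 5 (same)
Nodes that changed position: none

Answer: none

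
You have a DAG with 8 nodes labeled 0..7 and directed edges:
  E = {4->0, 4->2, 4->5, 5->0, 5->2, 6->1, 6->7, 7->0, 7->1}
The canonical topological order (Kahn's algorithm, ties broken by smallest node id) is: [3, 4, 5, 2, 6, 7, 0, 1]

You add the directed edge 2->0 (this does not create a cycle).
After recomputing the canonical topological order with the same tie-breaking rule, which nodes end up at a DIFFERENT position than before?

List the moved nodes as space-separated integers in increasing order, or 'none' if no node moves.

Answer: none

Derivation:
Old toposort: [3, 4, 5, 2, 6, 7, 0, 1]
Added edge 2->0
Recompute Kahn (smallest-id tiebreak):
  initial in-degrees: [4, 2, 2, 0, 0, 1, 0, 1]
  ready (indeg=0): [3, 4, 6]
  pop 3: no out-edges | ready=[4, 6] | order so far=[3]
  pop 4: indeg[0]->3; indeg[2]->1; indeg[5]->0 | ready=[5, 6] | order so far=[3, 4]
  pop 5: indeg[0]->2; indeg[2]->0 | ready=[2, 6] | order so far=[3, 4, 5]
  pop 2: indeg[0]->1 | ready=[6] | order so far=[3, 4, 5, 2]
  pop 6: indeg[1]->1; indeg[7]->0 | ready=[7] | order so far=[3, 4, 5, 2, 6]
  pop 7: indeg[0]->0; indeg[1]->0 | ready=[0, 1] | order so far=[3, 4, 5, 2, 6, 7]
  pop 0: no out-edges | ready=[1] | order so far=[3, 4, 5, 2, 6, 7, 0]
  pop 1: no out-edges | ready=[] | order so far=[3, 4, 5, 2, 6, 7, 0, 1]
New canonical toposort: [3, 4, 5, 2, 6, 7, 0, 1]
Compare positions:
  Node 0: index 6 -> 6 (same)
  Node 1: index 7 -> 7 (same)
  Node 2: index 3 -> 3 (same)
  Node 3: index 0 -> 0 (same)
  Node 4: index 1 -> 1 (same)
  Node 5: index 2 -> 2 (same)
  Node 6: index 4 -> 4 (same)
  Node 7: index 5 -> 5 (same)
Nodes that changed position: none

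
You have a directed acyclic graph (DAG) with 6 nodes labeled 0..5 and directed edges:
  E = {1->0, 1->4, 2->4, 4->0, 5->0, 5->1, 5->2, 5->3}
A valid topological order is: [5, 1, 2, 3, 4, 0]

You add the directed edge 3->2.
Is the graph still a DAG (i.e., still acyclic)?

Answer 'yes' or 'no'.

Answer: yes

Derivation:
Given toposort: [5, 1, 2, 3, 4, 0]
Position of 3: index 3; position of 2: index 2
New edge 3->2: backward (u after v in old order)
Backward edge: old toposort is now invalid. Check if this creates a cycle.
Does 2 already reach 3? Reachable from 2: [0, 2, 4]. NO -> still a DAG (reorder needed).
Still a DAG? yes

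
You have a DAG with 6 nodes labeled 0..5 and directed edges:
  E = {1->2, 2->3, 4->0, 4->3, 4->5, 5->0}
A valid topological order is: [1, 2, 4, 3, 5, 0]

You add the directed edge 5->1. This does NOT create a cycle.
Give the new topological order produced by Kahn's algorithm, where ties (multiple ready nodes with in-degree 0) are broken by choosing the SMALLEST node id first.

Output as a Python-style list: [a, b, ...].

Old toposort: [1, 2, 4, 3, 5, 0]
Added edge: 5->1
Position of 5 (4) > position of 1 (0). Must reorder: 5 must now come before 1.
Run Kahn's algorithm (break ties by smallest node id):
  initial in-degrees: [2, 1, 1, 2, 0, 1]
  ready (indeg=0): [4]
  pop 4: indeg[0]->1; indeg[3]->1; indeg[5]->0 | ready=[5] | order so far=[4]
  pop 5: indeg[0]->0; indeg[1]->0 | ready=[0, 1] | order so far=[4, 5]
  pop 0: no out-edges | ready=[1] | order so far=[4, 5, 0]
  pop 1: indeg[2]->0 | ready=[2] | order so far=[4, 5, 0, 1]
  pop 2: indeg[3]->0 | ready=[3] | order so far=[4, 5, 0, 1, 2]
  pop 3: no out-edges | ready=[] | order so far=[4, 5, 0, 1, 2, 3]
  Result: [4, 5, 0, 1, 2, 3]

Answer: [4, 5, 0, 1, 2, 3]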